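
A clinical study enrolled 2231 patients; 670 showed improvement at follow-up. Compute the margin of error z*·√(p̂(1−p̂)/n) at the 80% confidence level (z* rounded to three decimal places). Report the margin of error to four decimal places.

p̂ = 670/2231 = 0.30031.
SE = √(p̂(1−p̂)/n) = √(0.210125/2231) = 0.009705.
z* = 1.282 at the 80% level.
ME = 1.282·0.009705 = 0.0124.

ME = 0.0124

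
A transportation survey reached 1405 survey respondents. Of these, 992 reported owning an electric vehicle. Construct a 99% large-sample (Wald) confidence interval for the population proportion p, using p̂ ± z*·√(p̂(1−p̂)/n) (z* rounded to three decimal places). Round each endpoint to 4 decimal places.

With x = 992 successes in n = 1405, p̂ = 0.70605.
SE(p̂) = √(0.70605·0.29395/1405) = 0.012154.
z* = 2.576 at the 99% level.
Margin of error: 2.576 × 0.012154 = 0.03131.
CI: 0.70605 ± 0.03131 = (0.6747, 0.7374).

(0.6747, 0.7374)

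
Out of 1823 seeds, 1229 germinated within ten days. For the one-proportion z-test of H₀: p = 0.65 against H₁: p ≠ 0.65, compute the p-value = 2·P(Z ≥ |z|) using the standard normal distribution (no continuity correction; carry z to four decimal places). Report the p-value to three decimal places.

Sample proportion p̂ = 1229/1823 = 0.67416.
SE₀ = √(0.65·0.35/1823) = 0.011171.
Test statistic (full precision, shown to 4 dp): z = (1229/1823 − 0.65)/SE₀ ≈ 2.1630.
From the standard normal, 2·P(Z ≥ |z|) = 0.031.

p-value = 0.031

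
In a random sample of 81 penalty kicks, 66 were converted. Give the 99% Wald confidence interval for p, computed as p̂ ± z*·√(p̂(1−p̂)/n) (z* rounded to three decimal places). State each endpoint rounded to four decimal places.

The sample proportion is 66/81 = 0.81481.
SE(p̂) = √(0.81481·0.18519/81) = 0.043161.
For 99% confidence, z* = 2.576.
Margin of error: 2.576 × 0.043161 = 0.11118.
So the interval runs from 0.7036 to 0.9260.

(0.7036, 0.9260)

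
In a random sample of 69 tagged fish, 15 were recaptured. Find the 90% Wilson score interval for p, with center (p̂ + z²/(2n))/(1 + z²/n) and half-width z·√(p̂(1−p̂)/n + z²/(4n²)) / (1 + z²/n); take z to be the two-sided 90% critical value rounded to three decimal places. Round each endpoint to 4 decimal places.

Here p̂ = 15/69 = 0.21739 and z = 1.645 (z² = 2.706025).
Denominator 1 + z²/n = 1 + 2.706025/69 = 1.039218.
Center = (0.21739 + 0.019609)/1.039218 = 0.22806.
Radicand: p̂(1−p̂)/n + z²/(4n²) = 0.002465686 + 0.000142093 = 0.002607779.
Half-width = 1.645·√0.002607779/1.039218 = 0.08083.
Interval: 0.22806 ± 0.08083 → (0.1472, 0.3089).

(0.1472, 0.3089)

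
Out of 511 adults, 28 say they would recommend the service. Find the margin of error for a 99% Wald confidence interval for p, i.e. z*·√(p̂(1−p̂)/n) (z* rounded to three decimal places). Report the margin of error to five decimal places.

Sample proportion p̂ = 28/511 = 0.05479.
SE(p̂) = √(0.05479·0.94521/511) = 0.010067.
z* = 2.576 at the 99% level.
ME = 2.576·0.010067 = 0.02593.

ME = 0.02593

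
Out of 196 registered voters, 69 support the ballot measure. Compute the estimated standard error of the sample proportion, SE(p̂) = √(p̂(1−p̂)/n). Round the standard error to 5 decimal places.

SE = 0.03411

Sample proportion p̂ = 69/196 = 0.35204.
p̂(1−p̂) = 0.228108.
SE = √(0.228108/196) = 0.03411.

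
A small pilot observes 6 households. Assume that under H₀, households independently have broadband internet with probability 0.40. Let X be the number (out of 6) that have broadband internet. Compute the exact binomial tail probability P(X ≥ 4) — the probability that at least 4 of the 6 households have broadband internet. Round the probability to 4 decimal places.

P = 0.1792

X is binomial with n = 6 and p = 0.40.
P(X ≥ 4) = C(6,4)·0.40^4·0.60^2 + C(6,5)·0.40^5·0.60^1 + C(6,6)·0.40^6·0.60^0.
= 0.138240 + 0.036864 + 0.004096 = 0.1792.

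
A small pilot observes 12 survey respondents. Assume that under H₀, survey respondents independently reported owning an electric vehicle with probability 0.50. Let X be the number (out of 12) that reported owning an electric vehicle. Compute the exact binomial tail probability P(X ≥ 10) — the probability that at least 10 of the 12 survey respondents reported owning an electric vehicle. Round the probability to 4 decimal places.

X is binomial with n = 12 and p = 0.50.
P(X ≥ 10) = C(12,10)·0.50^10·0.50^2 + C(12,11)·0.50^11·0.50^1 + C(12,12)·0.50^12·0.50^0.
= 0.016113 + 0.002930 + 0.000244 = 0.0193.

P = 0.0193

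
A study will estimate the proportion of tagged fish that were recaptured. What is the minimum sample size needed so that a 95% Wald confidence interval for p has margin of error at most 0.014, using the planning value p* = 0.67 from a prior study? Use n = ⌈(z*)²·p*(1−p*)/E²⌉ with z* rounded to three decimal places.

n = 4334

z* = 1.960 at the 95% level.
p*(1−p*) = 0.2211.
Required n before rounding: 3.841600 × 0.2211 / 0.014² = 4333.560.
Rounding up, n = 4334.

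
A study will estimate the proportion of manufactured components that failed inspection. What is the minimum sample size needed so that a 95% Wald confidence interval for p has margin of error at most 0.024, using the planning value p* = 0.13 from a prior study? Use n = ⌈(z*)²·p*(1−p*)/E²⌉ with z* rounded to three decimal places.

z* = 1.960 at the 95% level.
p*(1−p*) = 0.1131.
(z*)²·p*(1−p*)/E² = 3.841600·0.1131/0.000576 = 754.314.
Rounding up, n = 755.

n = 755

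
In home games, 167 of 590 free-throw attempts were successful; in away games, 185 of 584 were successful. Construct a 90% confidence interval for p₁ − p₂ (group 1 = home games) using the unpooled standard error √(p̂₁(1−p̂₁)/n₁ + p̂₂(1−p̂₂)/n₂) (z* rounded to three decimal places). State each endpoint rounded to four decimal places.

(-0.0777, 0.0102)

p̂₁ = 167/590 = 0.28305, p̂₂ = 185/584 = 0.31678; p̂₁ − p̂₂ = -0.03373.
SE = √(0.000343954 + 0.000370601) = √0.000714555 = 0.026731.
For 90% confidence, z* = 1.645. Margin of error = 0.04397.
Interval: -0.03373 ± 0.04397 → (-0.0777, 0.0102).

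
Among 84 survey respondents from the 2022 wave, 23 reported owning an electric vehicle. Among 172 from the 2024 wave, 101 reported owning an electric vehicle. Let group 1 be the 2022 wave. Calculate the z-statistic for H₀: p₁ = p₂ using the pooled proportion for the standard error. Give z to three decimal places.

z = -4.711

Sample proportions: p̂₁ = 23/84 = 0.27381 and p̂₂ = 101/172 = 0.58721.
Pooling: p̂ = 124/256 = 0.48438.
Pooled SE = √[0.2497559·0.01771872] ≈ 0.066523.
z = (p̂₁ − p̂₂)/SE = (0.27381 − 0.58721)/0.066523 = -0.31340/0.066523 = -4.711.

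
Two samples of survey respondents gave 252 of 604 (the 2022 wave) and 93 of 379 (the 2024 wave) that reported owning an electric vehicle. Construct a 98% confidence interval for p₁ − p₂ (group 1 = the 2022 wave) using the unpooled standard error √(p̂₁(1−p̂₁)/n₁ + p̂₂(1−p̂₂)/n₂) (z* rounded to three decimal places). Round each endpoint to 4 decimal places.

p̂₁ = 252/604 = 0.41722, p̂₂ = 93/379 = 0.24538; p̂₁ − p̂₂ = 0.17184.
SE = √(0.000402562 + 0.000488575) = √0.000891137 = 0.029852.
The 98% critical value is z* = 2.326. Margin = 2.326·0.029852 = 0.06944.
CI: 0.17184 ± 0.06944 = (0.1024, 0.2413).

(0.1024, 0.2413)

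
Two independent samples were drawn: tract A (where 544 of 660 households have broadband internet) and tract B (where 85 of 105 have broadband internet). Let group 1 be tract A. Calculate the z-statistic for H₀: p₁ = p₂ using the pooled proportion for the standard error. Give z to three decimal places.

Sample proportions: p̂₁ = 544/660 = 0.82424 and p̂₂ = 85/105 = 0.80952.
Pooled p̂ = (544+85)/(660+105) = 629/765 = 0.82222.
Pooled SE = √[0.1461728·0.01103896] ≈ 0.040170.
z = (p̂₁ − p̂₂)/SE = (0.82424 − 0.80952)/0.040170 = 0.01472/0.040170 = 0.366.

z = 0.366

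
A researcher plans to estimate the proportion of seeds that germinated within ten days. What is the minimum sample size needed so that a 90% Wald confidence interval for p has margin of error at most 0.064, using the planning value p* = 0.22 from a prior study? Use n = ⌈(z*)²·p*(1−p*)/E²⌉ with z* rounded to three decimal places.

n = 114

z* = 1.645 at the 90% level.
p*(1−p*) = 0.22·0.78 = 0.1716.
Required n before rounding: 2.706025 × 0.1716 / 0.064² = 113.368.
⌈113.368⌉ = 114.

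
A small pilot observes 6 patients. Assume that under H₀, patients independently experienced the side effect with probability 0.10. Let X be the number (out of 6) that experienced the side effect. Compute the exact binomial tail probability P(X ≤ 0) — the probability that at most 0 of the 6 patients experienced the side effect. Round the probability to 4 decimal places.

X is binomial with n = 6 and p = 0.10.
P(X ≤ 0) = C(6,0)·0.10^0·0.90^6.
= 0.531441 = 0.5314.

P = 0.5314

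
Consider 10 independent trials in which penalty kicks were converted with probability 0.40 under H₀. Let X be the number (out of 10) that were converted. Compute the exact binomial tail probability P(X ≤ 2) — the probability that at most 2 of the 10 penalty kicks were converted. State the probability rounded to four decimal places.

P = 0.1673

X ~ Binomial(n=10, p=0.40).
P(X ≤ 2) = C(10,0)·0.40^0·0.60^10 + C(10,1)·0.40^1·0.60^9 + C(10,2)·0.40^2·0.60^8.
= 0.006047 + 0.040311 + 0.120932 = 0.1673.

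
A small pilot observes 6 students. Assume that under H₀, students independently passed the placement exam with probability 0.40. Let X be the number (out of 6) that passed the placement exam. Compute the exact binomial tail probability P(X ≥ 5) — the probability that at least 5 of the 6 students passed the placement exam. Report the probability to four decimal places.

X is binomial with n = 6 and p = 0.40.
P(X ≥ 5) = C(6,5)·0.40^5·0.60^1 + C(6,6)·0.40^6·0.60^0.
= 0.036864 + 0.004096 = 0.0410.

P = 0.0410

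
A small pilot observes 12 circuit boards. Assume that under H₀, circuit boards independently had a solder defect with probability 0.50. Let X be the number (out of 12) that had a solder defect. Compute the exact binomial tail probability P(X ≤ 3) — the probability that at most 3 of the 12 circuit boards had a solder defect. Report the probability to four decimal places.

X is binomial with n = 12 and p = 0.50.
P(X ≤ 3) = C(12,0)·0.50^0·0.50^12 + C(12,1)·0.50^1·0.50^11 + C(12,2)·0.50^2·0.50^10 + C(12,3)·0.50^3·0.50^9.
= 0.000244 + 0.002930 + 0.016113 + 0.053711 = 0.0730.

P = 0.0730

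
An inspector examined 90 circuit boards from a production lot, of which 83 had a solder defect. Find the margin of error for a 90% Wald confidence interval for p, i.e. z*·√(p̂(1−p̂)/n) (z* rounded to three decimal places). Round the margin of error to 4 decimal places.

With x = 83 successes in n = 90, p̂ = 0.92222.
SE(p̂) = √(0.92222·0.07778/90) = 0.028231.
z* = 1.645 at the 90% level.
Margin of error = z*·SE = 1.645 × 0.028231 = 0.0464.

ME = 0.0464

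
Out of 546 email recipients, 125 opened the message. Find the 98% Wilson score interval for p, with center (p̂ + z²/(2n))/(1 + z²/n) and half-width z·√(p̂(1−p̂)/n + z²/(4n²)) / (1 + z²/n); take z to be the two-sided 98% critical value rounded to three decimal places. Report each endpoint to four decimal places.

Here p̂ = 125/546 = 0.22894 and z = 2.326 (z² = 5.410276).
1 + z²/n = 1.009909.
Adjusted center: (0.22894 + z²/(2n))/1.009909 = 0.23160.
Radicand: p̂(1−p̂)/n + z²/(4n²) = 0.000323306 + 0.000004537 = 0.000327843.
Half-width = 2.326·√0.000327843/1.009909 = 0.04170.
CI: 0.23160 ± 0.04170 = (0.1899, 0.2733).

(0.1899, 0.2733)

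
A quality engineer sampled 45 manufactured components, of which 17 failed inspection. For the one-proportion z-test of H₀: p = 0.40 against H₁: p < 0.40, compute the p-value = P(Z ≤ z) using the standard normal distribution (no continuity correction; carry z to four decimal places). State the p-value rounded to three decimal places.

p-value = 0.380

The sample proportion is 17/45 = 0.37778.
Under H₀, SE = √(p₀(1−p₀)/n) = √(0.40·0.60/45) = √0.005333333 = 0.073030.
z = (p̂ − p₀)/SE = (17/45 − 0.40)/0.073030 ≈ -0.3043.
p-value = P(Z ≤ z) with z = -0.3043 → 0.380.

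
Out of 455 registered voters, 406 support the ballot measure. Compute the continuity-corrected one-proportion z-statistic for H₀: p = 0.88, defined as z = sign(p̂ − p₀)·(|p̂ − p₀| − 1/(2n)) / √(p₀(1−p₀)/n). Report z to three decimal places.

p̂ = 406/455 = 0.89231. p̂ − p₀ = 0.012308.
1/(2n) = 0.001099.
Corrected numerator: |0.012308| − 0.001099 = 0.011209.
SE₀ = √(0.88·0.12/455) = 0.015234.
z = (+)0.011209/0.015234 = 0.736.

z = 0.736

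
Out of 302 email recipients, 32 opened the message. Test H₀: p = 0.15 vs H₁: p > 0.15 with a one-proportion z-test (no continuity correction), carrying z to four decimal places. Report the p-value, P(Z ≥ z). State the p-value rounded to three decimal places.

p-value = 0.984

Sample proportion p̂ = 32/302 = 0.10596.
Null standard error: √(0.15·0.85/302) = √0.000422185 = 0.020547.
Test statistic (full precision, shown to 4 dp): z = (32/302 − 0.15)/SE₀ ≈ -2.1433.
From the standard normal, P(Z ≥ z) = 0.984.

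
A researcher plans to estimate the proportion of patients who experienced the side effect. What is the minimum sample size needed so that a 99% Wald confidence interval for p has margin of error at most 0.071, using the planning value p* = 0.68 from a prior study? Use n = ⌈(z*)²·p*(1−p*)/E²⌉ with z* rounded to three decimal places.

The 99% critical value is z* = 2.576.
p*(1−p*) = 0.68·0.32 = 0.2176.
Required n before rounding: 6.635776 × 0.2176 / 0.071² = 286.440.
Rounding up, n = 287.

n = 287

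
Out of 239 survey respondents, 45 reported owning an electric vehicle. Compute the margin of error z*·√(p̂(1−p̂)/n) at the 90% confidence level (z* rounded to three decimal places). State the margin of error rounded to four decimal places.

p̂ = 45/239 = 0.18828.
Standard error of p̂: √(0.152833/239) = √0.000639471 = 0.025288.
z* = 1.645 at the 90% level.
ME = 1.645·0.025288 = 0.0416.

ME = 0.0416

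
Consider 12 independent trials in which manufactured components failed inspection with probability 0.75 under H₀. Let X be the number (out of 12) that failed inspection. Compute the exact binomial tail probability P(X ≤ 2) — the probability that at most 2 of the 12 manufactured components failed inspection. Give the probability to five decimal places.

P = 0.00004

X is binomial with n = 12 and p = 0.75.
P(X ≤ 2) = C(12,0)·0.75^0·0.25^12 + C(12,1)·0.75^1·0.25^11 + C(12,2)·0.75^2·0.25^10.
= 0.000000 + 0.000002 + 0.000035 = 0.00004.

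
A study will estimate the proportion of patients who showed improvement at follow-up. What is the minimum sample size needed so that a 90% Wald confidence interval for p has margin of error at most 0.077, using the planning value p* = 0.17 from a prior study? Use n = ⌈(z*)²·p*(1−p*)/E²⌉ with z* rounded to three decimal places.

z* = 1.645 at the 90% level.
p*(1−p*) = 0.17·0.83 = 0.1411.
Required n before rounding: 2.706025 × 0.1411 / 0.077² = 64.399.
Rounding up, n = 65.

n = 65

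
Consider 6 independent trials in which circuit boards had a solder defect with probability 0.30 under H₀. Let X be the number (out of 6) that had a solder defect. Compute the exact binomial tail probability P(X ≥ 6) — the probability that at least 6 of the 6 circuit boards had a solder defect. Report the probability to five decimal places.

P = 0.00073

X ~ Binomial(n=6, p=0.30).
P(X ≥ 6) = C(6,6)·0.30^6·0.70^0.
= 0.000729 = 0.00073.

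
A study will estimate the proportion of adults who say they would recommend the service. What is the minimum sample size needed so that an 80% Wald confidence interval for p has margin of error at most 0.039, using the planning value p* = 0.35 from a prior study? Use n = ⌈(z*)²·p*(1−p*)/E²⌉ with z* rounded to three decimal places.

The 80% critical value is z* = 1.282.
p*(1−p*) = 0.35·0.65 = 0.2275.
(z*)²·p*(1−p*)/E² = 1.643524·0.2275/0.001521 = 245.826.
⌈245.826⌉ = 246.

n = 246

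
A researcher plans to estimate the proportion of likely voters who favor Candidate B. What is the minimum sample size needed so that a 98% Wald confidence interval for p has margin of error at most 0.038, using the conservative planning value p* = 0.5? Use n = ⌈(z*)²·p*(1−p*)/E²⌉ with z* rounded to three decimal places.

n = 937

The 98% critical value is z* = 2.326.
p*(1−p*) = 0.50·0.50 = 0.2500.
(z*)²·p*(1−p*)/E² = 5.410276·0.2500/0.001444 = 936.682.
⌈936.682⌉ = 937.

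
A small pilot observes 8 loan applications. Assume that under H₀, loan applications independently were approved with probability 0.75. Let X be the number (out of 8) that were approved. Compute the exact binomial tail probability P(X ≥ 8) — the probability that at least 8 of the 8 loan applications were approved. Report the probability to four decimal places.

P = 0.1001

X ~ Binomial(n=8, p=0.75).
P(X ≥ 8) = C(8,8)·0.75^8·0.25^0.
= 0.100113 = 0.1001.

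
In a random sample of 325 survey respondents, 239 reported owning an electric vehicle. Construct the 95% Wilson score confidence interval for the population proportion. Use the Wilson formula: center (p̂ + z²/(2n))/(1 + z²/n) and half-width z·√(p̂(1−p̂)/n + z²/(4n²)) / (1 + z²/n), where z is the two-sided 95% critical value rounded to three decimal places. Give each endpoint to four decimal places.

Here p̂ = 239/325 = 0.73538 and z = 1.960 (z² = 3.841600).
Denominator 1 + z²/n = 1 + 3.841600/325 = 1.011820.
Adjusted center: (0.73538 + z²/(2n))/1.011820 = 0.73263.
Radicand: p̂(1−p̂)/n + z²/(4n²) = 0.000598751 + 0.000009093 = 0.000607844.
Half-width = 1.960·√0.000607844/1.011820 = 0.04776.
So the interval runs from 0.6849 to 0.7804.

(0.6849, 0.7804)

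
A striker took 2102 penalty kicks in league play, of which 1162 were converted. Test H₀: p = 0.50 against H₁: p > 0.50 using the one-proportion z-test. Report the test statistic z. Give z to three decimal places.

z = 4.842

Sample proportion p̂ = 1162/2102 = 0.55281.
Null standard error: √(0.50·0.50/2102) = √0.000118934 = 0.010906.
z = (p̂ − p₀)/SE = (0.55281 − 0.50)/0.010906 = 4.842.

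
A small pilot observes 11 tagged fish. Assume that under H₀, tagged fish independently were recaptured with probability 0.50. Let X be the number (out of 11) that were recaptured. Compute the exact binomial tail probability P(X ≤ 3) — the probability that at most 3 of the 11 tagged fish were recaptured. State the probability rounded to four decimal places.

X is binomial with n = 11 and p = 0.50.
P(X ≤ 3) = C(11,0)·0.50^0·0.50^11 + C(11,1)·0.50^1·0.50^10 + C(11,2)·0.50^2·0.50^9 + C(11,3)·0.50^3·0.50^8.
= 0.000488 + 0.005371 + 0.026855 + 0.080566 = 0.1133.

P = 0.1133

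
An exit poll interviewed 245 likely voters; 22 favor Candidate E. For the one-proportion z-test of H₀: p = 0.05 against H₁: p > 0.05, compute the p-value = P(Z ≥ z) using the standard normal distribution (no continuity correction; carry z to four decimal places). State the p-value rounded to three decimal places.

p̂ = 22/245 = 0.08980.
Null standard error: √(0.05·0.95/245) = √0.000193878 = 0.013924.
Test statistic (full precision, shown to 4 dp): z = (22/245 − 0.05)/SE₀ ≈ 2.8581.
From the standard normal, P(Z ≥ z) = 0.002.

p-value = 0.002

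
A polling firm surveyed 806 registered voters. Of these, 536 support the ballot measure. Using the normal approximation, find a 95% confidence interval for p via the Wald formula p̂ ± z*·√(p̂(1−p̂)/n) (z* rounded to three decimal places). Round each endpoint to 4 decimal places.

(0.6324, 0.6976)

Sample proportion p̂ = 536/806 = 0.66501.
Standard error of p̂: √(0.222771/806) = √0.000276391 = 0.016625.
z* = 1.960 at the 95% level.
Margin of error: 1.960 × 0.016625 = 0.03259.
CI: 0.66501 ± 0.03259 = (0.6324, 0.6976).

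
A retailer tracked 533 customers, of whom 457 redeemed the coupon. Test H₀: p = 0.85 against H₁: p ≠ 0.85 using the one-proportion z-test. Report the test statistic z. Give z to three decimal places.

z = 0.479

With x = 457 successes in n = 533, p̂ = 0.85741.
Under H₀, SE = √(p₀(1−p₀)/n) = √(0.85·0.15/533) = √0.000239212 = 0.015466.
z = (0.85741 − 0.85)/0.015466 = 0.00741/0.015466 = 0.479.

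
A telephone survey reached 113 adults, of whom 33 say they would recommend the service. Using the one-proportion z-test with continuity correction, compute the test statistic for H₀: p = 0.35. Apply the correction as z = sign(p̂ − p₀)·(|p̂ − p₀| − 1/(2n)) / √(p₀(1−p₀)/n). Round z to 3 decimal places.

Sample proportion p̂ = 33/113 = 0.29204. p̂ − p₀ = -0.057965.
1/(2n) = 0.004425.
Corrected numerator: |-0.057965| − 0.004425 = 0.053540.
Under H₀, SE = √(p₀(1−p₀)/n) = √(0.35·0.65/113) = √0.002013274 = 0.044870.
z = −0.053540/0.044870 = -1.193.

z = -1.193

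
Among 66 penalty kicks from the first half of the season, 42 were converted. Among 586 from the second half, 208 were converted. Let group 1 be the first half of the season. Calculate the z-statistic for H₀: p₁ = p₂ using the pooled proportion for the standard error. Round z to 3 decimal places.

z = 4.458

Sample proportions: p̂₁ = 42/66 = 0.63636 and p̂₂ = 208/586 = 0.35495.
Pooled p̂ = (42+208)/(66+586) = 250/652 = 0.38344.
SE = √[p̂(1−p̂)(1/n₁+1/n₂)] = √[0.38344·0.61656·(1/66+1/586)] ≈ 0.063130.
z = (p̂₁ − p̂₂)/SE = (0.63636 − 0.35495)/0.063130 = 0.28141/0.063130 = 4.458.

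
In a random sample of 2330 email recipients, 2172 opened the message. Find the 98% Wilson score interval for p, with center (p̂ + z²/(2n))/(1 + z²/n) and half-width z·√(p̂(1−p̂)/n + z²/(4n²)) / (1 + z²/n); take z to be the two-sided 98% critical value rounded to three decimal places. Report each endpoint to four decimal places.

Here p̂ = 2172/2330 = 0.93219 and z = 2.326 (z² = 5.410276).
Denominator 1 + z²/n = 1 + 5.410276/2330 = 1.002322.
Center = (0.93219 + 0.001161)/1.002322 = 0.93119.
Radicand: p̂(1−p̂)/n + z²/(4n²) = 0.000027130 + 0.000000249 = 0.000027379.
Half-width = 2.326·√0.000027379/1.002322 = 0.01214.
So the interval runs from 0.9190 to 0.9433.

(0.9190, 0.9433)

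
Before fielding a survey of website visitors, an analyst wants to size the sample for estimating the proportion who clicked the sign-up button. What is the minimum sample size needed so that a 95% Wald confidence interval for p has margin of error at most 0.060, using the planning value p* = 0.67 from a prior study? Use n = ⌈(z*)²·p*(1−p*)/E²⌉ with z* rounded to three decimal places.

The 95% critical value is z* = 1.960.
p*(1−p*) = 0.67·0.33 = 0.2211.
(z*)²·p*(1−p*)/E² = 3.841600·0.2211/0.003600 = 235.938.
⌈235.938⌉ = 236.

n = 236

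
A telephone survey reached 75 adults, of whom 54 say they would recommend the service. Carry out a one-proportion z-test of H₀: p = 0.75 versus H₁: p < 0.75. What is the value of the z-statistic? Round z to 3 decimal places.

p̂ = 54/75 = 0.72000.
Null standard error: √(0.75·0.25/75) = √0.002500000 = 0.050000.
Test statistic: z = -0.03000/0.050000 = -0.600.

z = -0.600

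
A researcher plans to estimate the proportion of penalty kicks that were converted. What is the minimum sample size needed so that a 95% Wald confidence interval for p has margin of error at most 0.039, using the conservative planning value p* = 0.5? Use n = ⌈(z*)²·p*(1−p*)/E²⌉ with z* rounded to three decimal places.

n = 632

For 95% confidence, z* = 1.960.
p*(1−p*) = 0.50·0.50 = 0.2500.
Required n before rounding: 3.841600 × 0.2500 / 0.039² = 631.427.
Rounding up, n = 632.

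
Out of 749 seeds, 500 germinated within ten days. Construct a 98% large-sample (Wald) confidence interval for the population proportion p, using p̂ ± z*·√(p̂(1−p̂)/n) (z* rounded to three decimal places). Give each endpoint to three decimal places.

The sample proportion is 500/749 = 0.66756.
Standard error of p̂: √(0.221925/749) = √0.000296295 = 0.017213.
For 98% confidence, z* = 2.326.
Margin of error: 2.326 × 0.017213 = 0.04004.
Interval: 0.66756 ± 0.04004 → (0.628, 0.708).

(0.628, 0.708)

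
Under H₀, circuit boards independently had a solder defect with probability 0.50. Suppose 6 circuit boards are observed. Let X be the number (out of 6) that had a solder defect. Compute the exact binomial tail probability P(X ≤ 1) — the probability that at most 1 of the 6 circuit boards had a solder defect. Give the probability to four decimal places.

X is binomial with n = 6 and p = 0.50.
P(X ≤ 1) = C(6,0)·0.50^0·0.50^6 + C(6,1)·0.50^1·0.50^5.
= 0.015625 + 0.093750 = 0.1094.

P = 0.1094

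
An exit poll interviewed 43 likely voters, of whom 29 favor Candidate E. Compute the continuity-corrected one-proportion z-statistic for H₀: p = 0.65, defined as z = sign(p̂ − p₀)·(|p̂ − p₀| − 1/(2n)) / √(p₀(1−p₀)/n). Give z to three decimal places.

z = 0.176

Sample proportion p̂ = 29/43 = 0.67442. p̂ − p₀ = 0.024419.
1/(2n) = 0.011628.
Corrected numerator: |0.024419| − 0.011628 = 0.012791.
Null standard error: √(0.65·0.35/43) = √0.005290698 = 0.072737.
z = +0.012791/0.072737 = 0.176.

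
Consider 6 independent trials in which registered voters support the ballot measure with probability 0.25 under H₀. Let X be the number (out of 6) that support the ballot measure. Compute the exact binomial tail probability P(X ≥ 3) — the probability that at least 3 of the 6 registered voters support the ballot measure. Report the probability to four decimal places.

P = 0.1694

X is binomial with n = 6 and p = 0.25.
P(X ≥ 3) = C(6,3)·0.25^3·0.75^3 + C(6,4)·0.25^4·0.75^2 + C(6,5)·0.25^5·0.75^1 + C(6,6)·0.25^6·0.75^0.
= 0.131836 + 0.032959 + 0.004395 + 0.000244 = 0.1694.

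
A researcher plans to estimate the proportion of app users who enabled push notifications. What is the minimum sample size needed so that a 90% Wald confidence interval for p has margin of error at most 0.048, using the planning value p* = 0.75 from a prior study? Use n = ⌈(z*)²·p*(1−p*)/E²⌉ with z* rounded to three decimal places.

For 90% confidence, z* = 1.645.
p*(1−p*) = 0.1875.
(z*)²·p*(1−p*)/E² = 2.706025·0.1875/0.002304 = 220.217.
⌈220.217⌉ = 221.

n = 221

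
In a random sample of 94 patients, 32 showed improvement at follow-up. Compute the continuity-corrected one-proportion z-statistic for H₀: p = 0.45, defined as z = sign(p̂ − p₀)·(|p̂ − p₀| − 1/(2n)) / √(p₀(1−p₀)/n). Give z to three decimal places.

p̂ = 32/94 = 0.34043. p̂ − p₀ = -0.109574.
1/(2n) = 0.005319.
Corrected numerator: |-0.109574| − 0.005319 = 0.104255.
Null standard error: √(0.45·0.55/94) = √0.002632979 = 0.051313.
z = −0.104255/0.051313 = -2.032.

z = -2.032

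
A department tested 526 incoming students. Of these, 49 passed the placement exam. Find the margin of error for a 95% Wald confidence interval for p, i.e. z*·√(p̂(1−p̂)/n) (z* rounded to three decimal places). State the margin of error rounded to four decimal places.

The sample proportion is 49/526 = 0.09316.
Standard error of p̂: √(0.084478/526) = √0.000160604 = 0.012673.
For 95% confidence, z* = 1.960.
Margin of error = z*·SE = 1.960 × 0.012673 = 0.0248.

ME = 0.0248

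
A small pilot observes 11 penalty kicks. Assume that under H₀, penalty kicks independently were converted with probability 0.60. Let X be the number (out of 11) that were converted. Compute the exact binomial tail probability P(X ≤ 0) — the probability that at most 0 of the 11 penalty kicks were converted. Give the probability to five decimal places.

X is binomial with n = 11 and p = 0.60.
P(X ≤ 0) = C(11,0)·0.60^0·0.40^11.
= 0.000042 = 0.00004.

P = 0.00004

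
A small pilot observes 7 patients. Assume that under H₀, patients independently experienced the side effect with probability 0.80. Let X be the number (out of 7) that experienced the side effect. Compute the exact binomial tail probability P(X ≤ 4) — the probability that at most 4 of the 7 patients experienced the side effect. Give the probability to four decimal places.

P = 0.1480

X ~ Binomial(n=7, p=0.80).
P(X ≤ 4) = Σ_{j=0}^{4} C(7,j)·0.80^j·0.20^{7−j}.
= 0.000013 + 0.000358 + 0.004301 + 0.028672 + 0.114688 = 0.1480.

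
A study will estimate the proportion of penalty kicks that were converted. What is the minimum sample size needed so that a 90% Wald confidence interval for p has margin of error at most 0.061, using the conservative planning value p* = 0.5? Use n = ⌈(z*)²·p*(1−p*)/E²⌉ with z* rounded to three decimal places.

n = 182

The 90% critical value is z* = 1.645.
p*(1−p*) = 0.50·0.50 = 0.2500.
(z*)²·p*(1−p*)/E² = 2.706025·0.2500/0.003721 = 181.808.
⌈181.808⌉ = 182.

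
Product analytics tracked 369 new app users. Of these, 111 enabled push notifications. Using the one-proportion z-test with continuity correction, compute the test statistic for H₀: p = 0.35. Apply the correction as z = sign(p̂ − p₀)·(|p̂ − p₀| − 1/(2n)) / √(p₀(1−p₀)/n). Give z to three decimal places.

p̂ = 111/369 = 0.30081. p̂ − p₀ = -0.049187.
Continuity correction 1/(2n) = 1/738 = 0.001355.
Corrected numerator: |-0.049187| − 0.001355 = 0.047832.
Null standard error: √(0.35·0.65/369) = √0.000616531 = 0.024830.
z = (−)0.047832/0.024830 = -1.926.

z = -1.926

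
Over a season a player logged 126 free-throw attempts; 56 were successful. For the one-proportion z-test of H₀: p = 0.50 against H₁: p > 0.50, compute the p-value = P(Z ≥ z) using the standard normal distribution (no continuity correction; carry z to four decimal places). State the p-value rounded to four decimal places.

With x = 56 successes in n = 126, p̂ = 0.44444.
Under H₀, SE = √(p₀(1−p₀)/n) = √(0.50·0.50/126) = √0.001984127 = 0.044544.
Test statistic (full precision, shown to 4 dp): z = (56/126 − 0.50)/SE₀ ≈ -1.2472.
p-value = P(Z ≥ z) with z = -1.2472 → 0.8938.

p-value = 0.8938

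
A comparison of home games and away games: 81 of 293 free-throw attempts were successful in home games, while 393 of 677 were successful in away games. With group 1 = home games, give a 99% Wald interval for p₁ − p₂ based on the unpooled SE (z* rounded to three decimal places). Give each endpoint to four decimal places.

(-0.3872, -0.2209)

p̂₁ = 81/293 = 0.27645, p̂₂ = 393/677 = 0.58050; p̂₁ − p̂₂ = -0.30405.
SE = √(0.000682681 + 0.000359704) = √0.001042385 = 0.032286.
The 99% critical value is z* = 2.576. Margin = 2.576·0.032286 = 0.08317.
So the interval runs from -0.3872 to -0.2209.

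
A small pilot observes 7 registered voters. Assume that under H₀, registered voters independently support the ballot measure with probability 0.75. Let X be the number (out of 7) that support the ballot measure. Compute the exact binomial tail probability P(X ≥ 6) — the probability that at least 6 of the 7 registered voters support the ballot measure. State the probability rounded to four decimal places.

P = 0.4449

X ~ Binomial(n=7, p=0.75).
P(X ≥ 6) = C(7,6)·0.75^6·0.25^1 + C(7,7)·0.75^7·0.25^0.
= 0.311462 + 0.133484 = 0.4449.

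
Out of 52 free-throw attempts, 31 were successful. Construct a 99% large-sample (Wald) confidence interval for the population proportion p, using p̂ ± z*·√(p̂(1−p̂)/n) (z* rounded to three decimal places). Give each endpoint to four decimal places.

The sample proportion is 31/52 = 0.59615.
SE(p̂) = √(0.59615·0.40385/52) = 0.068043.
For 99% confidence, z* = 2.576.
Margin of error: 2.576 × 0.068043 = 0.17528.
Interval: 0.59615 ± 0.17528 → (0.4209, 0.7714).

(0.4209, 0.7714)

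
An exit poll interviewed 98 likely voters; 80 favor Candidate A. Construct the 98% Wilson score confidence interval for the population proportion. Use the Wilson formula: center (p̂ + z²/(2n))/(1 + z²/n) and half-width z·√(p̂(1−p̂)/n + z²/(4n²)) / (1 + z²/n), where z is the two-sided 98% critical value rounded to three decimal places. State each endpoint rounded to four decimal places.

p̂ = 80/98 = 0.81633; z = 2.326, so z² = 5.410276.
Denominator 1 + z²/n = 1 + 5.410276/98 = 1.055207.
Adjusted center: (0.81633 + z²/(2n))/1.055207 = 0.79978.
Radicand: p̂(1−p̂)/n + z²/(4n²) = 0.001529975 + 0.000140834 = 0.001670809.
Half-width = z·√(radicand)/denom = 2.326·0.040876/1.055207 = 0.09010.
Interval: 0.79978 ± 0.09010 → (0.7097, 0.8899).

(0.7097, 0.8899)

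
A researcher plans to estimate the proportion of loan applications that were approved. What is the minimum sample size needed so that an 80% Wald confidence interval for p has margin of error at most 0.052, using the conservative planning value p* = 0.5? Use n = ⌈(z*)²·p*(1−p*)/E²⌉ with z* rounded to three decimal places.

z* = 1.282 at the 80% level.
p*(1−p*) = 0.2500.
Required n before rounding: 1.643524 × 0.2500 / 0.052² = 151.953.
⌈151.953⌉ = 152.

n = 152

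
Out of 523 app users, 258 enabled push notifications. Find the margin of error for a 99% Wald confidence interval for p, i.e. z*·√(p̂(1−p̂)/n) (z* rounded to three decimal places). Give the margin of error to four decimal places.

ME = 0.0563

p̂ = 258/523 = 0.49331.
Standard error of p̂: √(0.249955/523) = √0.000477926 = 0.021862.
For 99% confidence, z* = 2.576.
So ME = 0.0563.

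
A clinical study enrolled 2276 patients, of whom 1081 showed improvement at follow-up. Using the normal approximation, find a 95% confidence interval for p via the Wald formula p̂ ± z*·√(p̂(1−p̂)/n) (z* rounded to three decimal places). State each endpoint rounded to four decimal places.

(0.4544, 0.4955)

Sample proportion p̂ = 1081/2276 = 0.47496.
SE = √(p̂(1−p̂)/n) = √(0.249373/2276) = 0.010467.
The 95% critical value is z* = 1.960.
Margin of error: 1.960 × 0.010467 = 0.02052.
Interval: 0.47496 ± 0.02052 → (0.4544, 0.4955).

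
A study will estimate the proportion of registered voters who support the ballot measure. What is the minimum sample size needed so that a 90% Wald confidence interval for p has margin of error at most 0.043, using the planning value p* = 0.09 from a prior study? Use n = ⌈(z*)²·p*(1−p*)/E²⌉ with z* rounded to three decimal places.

z* = 1.645 at the 90% level.
p*(1−p*) = 0.09·0.91 = 0.0819.
(z*)²·p*(1−p*)/E² = 2.706025·0.0819/0.001849 = 119.861.
⌈119.861⌉ = 120.

n = 120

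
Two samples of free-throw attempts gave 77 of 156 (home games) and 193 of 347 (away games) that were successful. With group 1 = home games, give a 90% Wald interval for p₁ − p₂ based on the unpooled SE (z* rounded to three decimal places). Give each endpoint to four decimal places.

p̂₁ = 77/156 = 0.49359, p̂₂ = 193/347 = 0.55620; p̂₁ − p̂₂ = -0.06261.
Unpooled SE = √(p̂₁(1−p̂₁)/n₁ + p̂₂(1−p̂₂)/n₂) = √(0.001602301 + 0.000711360) = 0.048101.
For 90% confidence, z* = 1.645. Margin of error = 0.07913.
So the interval runs from -0.1417 to 0.0165.

(-0.1417, 0.0165)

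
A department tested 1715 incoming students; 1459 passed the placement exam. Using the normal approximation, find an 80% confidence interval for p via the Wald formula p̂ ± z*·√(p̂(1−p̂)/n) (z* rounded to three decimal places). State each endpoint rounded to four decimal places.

The sample proportion is 1459/1715 = 0.85073.
SE = √(p̂(1−p̂)/n) = √(0.126989/1715) = 0.008605.
The 80% critical value is z* = 1.282.
Margin of error: 1.282 × 0.008605 = 0.01103.
So the interval runs from 0.8397 to 0.8618.

(0.8397, 0.8618)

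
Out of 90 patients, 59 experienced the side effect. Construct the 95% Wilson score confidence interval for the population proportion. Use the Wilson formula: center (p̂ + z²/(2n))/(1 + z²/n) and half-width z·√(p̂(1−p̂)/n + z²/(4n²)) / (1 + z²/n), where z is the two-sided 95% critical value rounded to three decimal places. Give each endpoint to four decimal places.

(0.5528, 0.7455)

Here p̂ = 59/90 = 0.65556 and z = 1.960 (z² = 3.841600).
Denominator 1 + z²/n = 1 + 3.841600/90 = 1.042684.
Center = (0.65556 + 0.021342)/1.042684 = 0.64919.
Radicand: p̂(1−p̂)/n + z²/(4n²) = 0.002508916 + 0.000118568 = 0.002627484.
Half-width = 1.960·√0.002627484/1.042684 = 0.09635.
CI: 0.64919 ± 0.09635 = (0.5528, 0.7455).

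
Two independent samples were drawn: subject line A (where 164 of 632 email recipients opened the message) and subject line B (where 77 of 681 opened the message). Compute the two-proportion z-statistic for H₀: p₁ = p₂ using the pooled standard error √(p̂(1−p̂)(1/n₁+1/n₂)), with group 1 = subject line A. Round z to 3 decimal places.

Sample proportions: p̂₁ = 164/632 = 0.25949 and p̂₂ = 77/681 = 0.11307.
Pooled p̂ = (164+77)/(632+681) = 241/1313 = 0.18355.
SE = √[p̂(1−p̂)(1/n₁+1/n₂)] = √[0.18355·0.81645·(1/632+1/681)] ≈ 0.021382.
z = (p̂₁ − p̂₂)/SE = (0.25949 − 0.11307)/0.021382 = 0.14642/0.021382 = 6.848.

z = 6.848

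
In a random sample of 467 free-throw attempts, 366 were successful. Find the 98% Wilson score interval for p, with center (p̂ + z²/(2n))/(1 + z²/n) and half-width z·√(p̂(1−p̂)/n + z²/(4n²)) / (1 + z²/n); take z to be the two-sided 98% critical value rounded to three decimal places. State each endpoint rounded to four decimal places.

Here p̂ = 366/467 = 0.78373 and z = 2.326 (z² = 5.410276).
Denominator 1 + z²/n = 1 + 5.410276/467 = 1.011585.
Center = (0.78373 + 0.005793)/1.011585 = 0.78048.
Radicand: p̂(1−p̂)/n + z²/(4n²) = 0.000362954 + 0.000006202 = 0.000369156.
Half-width = z·√(radicand)/denom = 2.326·0.019213/1.011585 = 0.04418.
CI: 0.78048 ± 0.04418 = (0.7363, 0.8247).

(0.7363, 0.8247)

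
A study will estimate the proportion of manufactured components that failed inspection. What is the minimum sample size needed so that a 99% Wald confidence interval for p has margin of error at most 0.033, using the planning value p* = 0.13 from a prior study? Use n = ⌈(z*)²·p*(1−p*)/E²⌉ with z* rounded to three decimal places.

n = 690

For 99% confidence, z* = 2.576.
p*(1−p*) = 0.13·0.87 = 0.1131.
(z*)²·p*(1−p*)/E² = 6.635776·0.1131/0.001089 = 689.170.
Rounding up, n = 690.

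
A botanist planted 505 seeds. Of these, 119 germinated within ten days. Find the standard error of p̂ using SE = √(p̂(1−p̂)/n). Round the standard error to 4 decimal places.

SE = 0.0189

p̂ = 119/505 = 0.23564.
p̂(1−p̂) = 0.23564·0.76436 = 0.180114.
SE = √(0.180114/505) = 0.0189.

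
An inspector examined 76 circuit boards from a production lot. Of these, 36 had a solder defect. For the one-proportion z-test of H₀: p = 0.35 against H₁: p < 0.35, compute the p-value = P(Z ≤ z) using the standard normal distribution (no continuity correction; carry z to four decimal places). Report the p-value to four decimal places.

p-value = 0.9881

Sample proportion p̂ = 36/76 = 0.47368.
Null standard error: √(0.35·0.65/76) = √0.002993421 = 0.054712.
Test statistic (full precision, shown to 4 dp): z = (36/76 − 0.35)/SE₀ ≈ 2.2606.
p-value = P(Z ≤ z) with z = 2.2606 → 0.9881.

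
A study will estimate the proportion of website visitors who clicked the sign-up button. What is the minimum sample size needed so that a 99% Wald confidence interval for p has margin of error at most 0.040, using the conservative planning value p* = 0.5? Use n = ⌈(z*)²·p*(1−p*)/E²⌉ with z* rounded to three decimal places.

For 99% confidence, z* = 2.576.
p*(1−p*) = 0.50·0.50 = 0.2500.
(z*)²·p*(1−p*)/E² = 6.635776·0.2500/0.001600 = 1036.840.
Rounding up, n = 1037.

n = 1037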